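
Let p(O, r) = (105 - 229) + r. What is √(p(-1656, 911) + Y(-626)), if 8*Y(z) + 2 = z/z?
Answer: √12590/4 ≈ 28.051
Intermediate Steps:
Y(z) = -⅛ (Y(z) = -¼ + (z/z)/8 = -¼ + (⅛)*1 = -¼ + ⅛ = -⅛)
p(O, r) = -124 + r
√(p(-1656, 911) + Y(-626)) = √((-124 + 911) - ⅛) = √(787 - ⅛) = √(6295/8) = √12590/4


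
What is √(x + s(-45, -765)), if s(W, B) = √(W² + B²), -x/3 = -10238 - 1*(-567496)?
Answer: √(-1671774 + 45*√290) ≈ 1292.7*I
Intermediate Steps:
x = -1671774 (x = -3*(-10238 - 1*(-567496)) = -3*(-10238 + 567496) = -3*557258 = -1671774)
s(W, B) = √(B² + W²)
√(x + s(-45, -765)) = √(-1671774 + √((-765)² + (-45)²)) = √(-1671774 + √(585225 + 2025)) = √(-1671774 + √587250) = √(-1671774 + 45*√290)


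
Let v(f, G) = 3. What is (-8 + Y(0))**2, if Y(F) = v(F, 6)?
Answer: 25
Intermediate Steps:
Y(F) = 3
(-8 + Y(0))**2 = (-8 + 3)**2 = (-5)**2 = 25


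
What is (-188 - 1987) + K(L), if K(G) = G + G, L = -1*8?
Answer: -2191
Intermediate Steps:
L = -8
K(G) = 2*G
(-188 - 1987) + K(L) = (-188 - 1987) + 2*(-8) = -2175 - 16 = -2191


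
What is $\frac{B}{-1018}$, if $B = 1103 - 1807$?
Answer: $\frac{352}{509} \approx 0.69155$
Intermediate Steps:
$B = -704$ ($B = 1103 - 1807 = -704$)
$\frac{B}{-1018} = - \frac{704}{-1018} = \left(-704\right) \left(- \frac{1}{1018}\right) = \frac{352}{509}$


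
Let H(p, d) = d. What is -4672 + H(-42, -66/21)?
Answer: -32726/7 ≈ -4675.1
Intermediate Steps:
-4672 + H(-42, -66/21) = -4672 - 66/21 = -4672 - 66*1/21 = -4672 - 22/7 = -32726/7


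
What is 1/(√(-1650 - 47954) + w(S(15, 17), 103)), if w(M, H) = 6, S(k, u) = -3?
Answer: 3/24820 - I*√12401/24820 ≈ 0.00012087 - 0.0044867*I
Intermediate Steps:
1/(√(-1650 - 47954) + w(S(15, 17), 103)) = 1/(√(-1650 - 47954) + 6) = 1/(√(-49604) + 6) = 1/(2*I*√12401 + 6) = 1/(6 + 2*I*√12401)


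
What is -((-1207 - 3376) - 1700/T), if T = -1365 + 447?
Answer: 123691/27 ≈ 4581.1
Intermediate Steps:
T = -918
-((-1207 - 3376) - 1700/T) = -((-1207 - 3376) - 1700/(-918)) = -(-4583 - 1700*(-1/918)) = -(-4583 + 50/27) = -1*(-123691/27) = 123691/27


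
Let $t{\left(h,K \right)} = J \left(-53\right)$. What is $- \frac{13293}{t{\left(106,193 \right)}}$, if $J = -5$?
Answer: $- \frac{13293}{265} \approx -50.162$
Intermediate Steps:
$t{\left(h,K \right)} = 265$ ($t{\left(h,K \right)} = \left(-5\right) \left(-53\right) = 265$)
$- \frac{13293}{t{\left(106,193 \right)}} = - \frac{13293}{265}$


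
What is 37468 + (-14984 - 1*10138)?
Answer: 12346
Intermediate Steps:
37468 + (-14984 - 1*10138) = 37468 + (-14984 - 10138) = 37468 - 25122 = 12346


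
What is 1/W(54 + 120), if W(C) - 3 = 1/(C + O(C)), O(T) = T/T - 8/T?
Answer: 15221/45750 ≈ 0.33270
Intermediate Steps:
O(T) = 1 - 8/T
W(C) = 3 + 1/(C + (-8 + C)/C)
1/W(54 + 120) = 1/((-24 + 3*(54 + 120)**2 + 4*(54 + 120))/(-8 + (54 + 120) + (54 + 120)**2)) = 1/((-24 + 3*174**2 + 4*174)/(-8 + 174 + 174**2)) = 1/((-24 + 3*30276 + 696)/(-8 + 174 + 30276)) = 1/((-24 + 90828 + 696)/30442) = 1/((1/30442)*91500) = 1/(45750/15221) = 15221/45750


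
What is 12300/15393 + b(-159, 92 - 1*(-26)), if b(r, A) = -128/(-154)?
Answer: 92012/56441 ≈ 1.6302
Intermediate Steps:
b(r, A) = 64/77 (b(r, A) = -128*(-1/154) = 64/77)
12300/15393 + b(-159, 92 - 1*(-26)) = 12300/15393 + 64/77 = 12300*(1/15393) + 64/77 = 4100/5131 + 64/77 = 92012/56441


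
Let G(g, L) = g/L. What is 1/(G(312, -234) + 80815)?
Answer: 3/242441 ≈ 1.2374e-5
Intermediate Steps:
1/(G(312, -234) + 80815) = 1/(312/(-234) + 80815) = 1/(312*(-1/234) + 80815) = 1/(-4/3 + 80815) = 1/(242441/3) = 3/242441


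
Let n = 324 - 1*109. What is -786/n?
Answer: -786/215 ≈ -3.6558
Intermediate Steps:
n = 215 (n = 324 - 109 = 215)
-786/n = -786/215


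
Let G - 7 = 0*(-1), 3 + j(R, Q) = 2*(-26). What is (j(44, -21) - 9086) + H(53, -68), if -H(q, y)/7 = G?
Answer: -9190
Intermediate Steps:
j(R, Q) = -55 (j(R, Q) = -3 + 2*(-26) = -3 - 52 = -55)
G = 7 (G = 7 + 0*(-1) = 7 + 0 = 7)
H(q, y) = -49 (H(q, y) = -7*7 = -49)
(j(44, -21) - 9086) + H(53, -68) = (-55 - 9086) - 49 = -9141 - 49 = -9190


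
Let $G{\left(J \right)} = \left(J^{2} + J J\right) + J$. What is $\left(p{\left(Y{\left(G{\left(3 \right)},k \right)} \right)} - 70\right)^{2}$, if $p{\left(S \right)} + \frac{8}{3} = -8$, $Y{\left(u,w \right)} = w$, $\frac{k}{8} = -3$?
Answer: $\frac{58564}{9} \approx 6507.1$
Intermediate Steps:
$k = -24$ ($k = 8 \left(-3\right) = -24$)
$G{\left(J \right)} = J + 2 J^{2}$ ($G{\left(J \right)} = \left(J^{2} + J^{2}\right) + J = 2 J^{2} + J = J + 2 J^{2}$)
$p{\left(S \right)} = - \frac{32}{3}$ ($p{\left(S \right)} = - \frac{8}{3} - 8 = - \frac{32}{3}$)
$\left(p{\left(Y{\left(G{\left(3 \right)},k \right)} \right)} - 70\right)^{2} = \left(- \frac{32}{3} - 70\right)^{2} = \left(- \frac{242}{3}\right)^{2} = \frac{58564}{9}$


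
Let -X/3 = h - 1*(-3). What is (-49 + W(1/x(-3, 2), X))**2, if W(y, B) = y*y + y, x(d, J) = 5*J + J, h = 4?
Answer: 49603849/20736 ≈ 2392.2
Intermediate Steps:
x(d, J) = 6*J
X = -21 (X = -3*(4 - 1*(-3)) = -3*(4 + 3) = -3*7 = -21)
W(y, B) = y + y**2 (W(y, B) = y**2 + y = y + y**2)
(-49 + W(1/x(-3, 2), X))**2 = (-49 + (1 + 1/(6*2))/((6*2)))**2 = (-49 + (1 + 1/12)/12)**2 = (-49 + (1/12)*(13/12))**2 = (-49 + 13/144)**2 = (-7043/144)**2 = 49603849/20736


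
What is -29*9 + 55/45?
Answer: -2338/9 ≈ -259.78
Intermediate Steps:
-29*9 + 55/45 = -261 + 55*(1/45) = -261 + 11/9 = -2338/9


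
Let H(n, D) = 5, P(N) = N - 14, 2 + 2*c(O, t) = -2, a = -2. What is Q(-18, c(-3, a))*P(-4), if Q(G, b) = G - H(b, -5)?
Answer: 414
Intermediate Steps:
c(O, t) = -2 (c(O, t) = -1 + (1/2)*(-2) = -1 - 1 = -2)
P(N) = -14 + N
Q(G, b) = -5 + G (Q(G, b) = G - 1*5 = G - 5 = -5 + G)
Q(-18, c(-3, a))*P(-4) = (-5 - 18)*(-14 - 4) = -23*(-18) = 414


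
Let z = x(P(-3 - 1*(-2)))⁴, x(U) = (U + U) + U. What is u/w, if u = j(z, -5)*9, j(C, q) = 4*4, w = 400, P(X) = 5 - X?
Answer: 9/25 ≈ 0.36000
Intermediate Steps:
x(U) = 3*U (x(U) = 2*U + U = 3*U)
z = 104976 (z = (3*(5 - (-3 - 1*(-2))))⁴ = (3*(5 - (-3 + 2)))⁴ = (3*(5 - 1*(-1)))⁴ = (3*(5 + 1))⁴ = (3*6)⁴ = 18⁴ = 104976)
j(C, q) = 16
u = 144 (u = 16*9 = 144)
u/w = 144/400 = 144*(1/400) = 9/25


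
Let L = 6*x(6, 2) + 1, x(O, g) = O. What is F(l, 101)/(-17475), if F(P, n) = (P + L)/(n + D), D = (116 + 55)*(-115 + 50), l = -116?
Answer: -79/192469650 ≈ -4.1045e-7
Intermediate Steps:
D = -11115 (D = 171*(-65) = -11115)
L = 37 (L = 6*6 + 1 = 36 + 1 = 37)
F(P, n) = (37 + P)/(-11115 + n) (F(P, n) = (P + 37)/(n - 11115) = (37 + P)/(-11115 + n))
F(l, 101)/(-17475) = ((37 - 116)/(-11115 + 101))/(-17475) = (-79/(-11014))*(-1/17475) = -1/11014*(-79)*(-1/17475) = (79/11014)*(-1/17475) = -79/192469650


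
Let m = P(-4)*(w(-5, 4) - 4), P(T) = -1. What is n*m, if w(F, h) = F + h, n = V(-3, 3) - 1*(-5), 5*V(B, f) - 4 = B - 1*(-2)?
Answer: 28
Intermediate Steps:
V(B, f) = 6/5 + B/5 (V(B, f) = 4/5 + (B - 1*(-2))/5 = 4/5 + (B + 2)/5 = 4/5 + (2 + B)/5 = 4/5 + (2/5 + B/5) = 6/5 + B/5)
n = 28/5 (n = (6/5 + (1/5)*(-3)) - 1*(-5) = (6/5 - 3/5) + 5 = 3/5 + 5 = 28/5 ≈ 5.6000)
m = 5 (m = -((-5 + 4) - 4) = -(-1 - 4) = -1*(-5) = 5)
n*m = (28/5)*5 = 28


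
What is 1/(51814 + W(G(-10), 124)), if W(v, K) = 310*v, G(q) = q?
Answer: 1/48714 ≈ 2.0528e-5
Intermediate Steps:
1/(51814 + W(G(-10), 124)) = 1/(51814 + 310*(-10)) = 1/(51814 - 3100) = 1/48714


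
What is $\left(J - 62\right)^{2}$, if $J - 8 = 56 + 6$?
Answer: $64$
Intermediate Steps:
$J = 70$ ($J = 8 + \left(56 + 6\right) = 8 + 62 = 70$)
$\left(J - 62\right)^{2} = \left(70 - 62\right)^{2} = 8^{2} = 64$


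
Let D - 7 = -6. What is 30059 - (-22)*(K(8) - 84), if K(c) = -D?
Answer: 28189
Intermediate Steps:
D = 1 (D = 7 - 6 = 1)
K(c) = -1 (K(c) = -1*1 = -1)
30059 - (-22)*(K(8) - 84) = 30059 - (-22)*(-1 - 84) = 30059 - (-22)*(-85) = 30059 - 1*1870 = 30059 - 1870 = 28189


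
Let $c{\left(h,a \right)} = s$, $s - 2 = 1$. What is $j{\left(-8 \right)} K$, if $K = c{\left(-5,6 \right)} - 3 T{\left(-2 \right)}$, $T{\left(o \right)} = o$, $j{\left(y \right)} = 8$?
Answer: $72$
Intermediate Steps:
$s = 3$ ($s = 2 + 1 = 3$)
$c{\left(h,a \right)} = 3$
$K = 9$ ($K = 3 - -6 = 3 + 6 = 9$)
$j{\left(-8 \right)} K = 8 \cdot 9 = 72$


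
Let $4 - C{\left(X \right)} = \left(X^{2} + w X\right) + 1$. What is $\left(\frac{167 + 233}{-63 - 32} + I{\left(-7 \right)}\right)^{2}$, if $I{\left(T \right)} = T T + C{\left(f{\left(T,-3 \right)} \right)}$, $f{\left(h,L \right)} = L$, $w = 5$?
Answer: $\frac{1044484}{361} \approx 2893.3$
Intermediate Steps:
$C{\left(X \right)} = 3 - X^{2} - 5 X$ ($C{\left(X \right)} = 4 - \left(\left(X^{2} + 5 X\right) + 1\right) = 4 - \left(1 + X^{2} + 5 X\right) = 3 - X^{2} - 5 X$)
$I{\left(T \right)} = 9 + T^{2}$ ($I{\left(T \right)} = T T - -9 = T^{2} + \left(3 - 9 + 15\right) = T^{2} + 9 = 9 + T^{2}$)
$\left(\frac{167 + 233}{-63 - 32} + I{\left(-7 \right)}\right)^{2} = \left(\frac{167 + 233}{-63 - 32} + \left(9 + \left(-7\right)^{2}\right)\right)^{2} = \left(\frac{400}{-95} + \left(9 + 49\right)\right)^{2} = \left(400 \left(- \frac{1}{95}\right) + 58\right)^{2} = \left(- \frac{80}{19} + 58\right)^{2} = \left(\frac{1022}{19}\right)^{2} = \frac{1044484}{361}$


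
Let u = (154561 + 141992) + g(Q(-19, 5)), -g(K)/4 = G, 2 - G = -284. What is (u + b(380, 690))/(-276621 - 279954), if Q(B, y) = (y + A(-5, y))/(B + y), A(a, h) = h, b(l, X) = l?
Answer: -295789/556575 ≈ -0.53144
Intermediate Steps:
G = 286 (G = 2 - 1*(-284) = 2 + 284 = 286)
Q(B, y) = 2*y/(B + y) (Q(B, y) = (y + y)/(B + y) = (2*y)/(B + y) = 2*y/(B + y))
g(K) = -1144 (g(K) = -4*286 = -1144)
u = 295409 (u = (154561 + 141992) - 1144 = 296553 - 1144 = 295409)
(u + b(380, 690))/(-276621 - 279954) = (295409 + 380)/(-276621 - 279954) = 295789/(-556575) = 295789*(-1/556575) = -295789/556575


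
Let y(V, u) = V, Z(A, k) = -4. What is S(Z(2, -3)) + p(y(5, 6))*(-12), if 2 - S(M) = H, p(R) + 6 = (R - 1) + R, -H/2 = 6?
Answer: -22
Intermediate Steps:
H = -12 (H = -2*6 = -12)
p(R) = -7 + 2*R (p(R) = -6 + ((R - 1) + R) = -6 + ((-1 + R) + R) = -6 + (-1 + 2*R) = -7 + 2*R)
S(M) = 14 (S(M) = 2 - 1*(-12) = 2 + 12 = 14)
S(Z(2, -3)) + p(y(5, 6))*(-12) = 14 + (-7 + 2*5)*(-12) = 14 + (-7 + 10)*(-12) = 14 + 3*(-12) = 14 - 36 = -22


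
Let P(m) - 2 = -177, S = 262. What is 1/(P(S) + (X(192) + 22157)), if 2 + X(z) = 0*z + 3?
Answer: 1/21983 ≈ 4.5490e-5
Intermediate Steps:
X(z) = 1 (X(z) = -2 + (0*z + 3) = -2 + (0 + 3) = -2 + 3 = 1)
P(m) = -175 (P(m) = 2 - 177 = -175)
1/(P(S) + (X(192) + 22157)) = 1/(-175 + (1 + 22157)) = 1/(-175 + 22158) = 1/21983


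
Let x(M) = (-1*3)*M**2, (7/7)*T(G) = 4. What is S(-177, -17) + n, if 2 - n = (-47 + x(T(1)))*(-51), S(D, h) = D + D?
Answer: -5197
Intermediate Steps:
T(G) = 4
x(M) = -3*M**2
S(D, h) = 2*D
n = -4843 (n = 2 - (-47 - 3*4**2)*(-51) = 2 - (-47 - 3*16)*(-51) = 2 - (-47 - 48)*(-51) = 2 - (-95)*(-51) = 2 - 1*4845 = 2 - 4845 = -4843)
S(-177, -17) + n = 2*(-177) - 4843 = -354 - 4843 = -5197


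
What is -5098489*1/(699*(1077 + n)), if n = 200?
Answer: -5098489/892623 ≈ -5.7118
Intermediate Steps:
-5098489*1/(699*(1077 + n)) = -5098489*1/(699*(1077 + 200)) = -5098489/(1277*699) = -5098489/892623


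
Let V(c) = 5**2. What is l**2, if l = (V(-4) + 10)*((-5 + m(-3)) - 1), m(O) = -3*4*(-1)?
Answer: 44100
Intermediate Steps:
m(O) = 12 (m(O) = -12*(-1) = 12)
V(c) = 25
l = 210 (l = (25 + 10)*((-5 + 12) - 1) = 35*(7 - 1) = 35*6 = 210)
l**2 = 210**2 = 44100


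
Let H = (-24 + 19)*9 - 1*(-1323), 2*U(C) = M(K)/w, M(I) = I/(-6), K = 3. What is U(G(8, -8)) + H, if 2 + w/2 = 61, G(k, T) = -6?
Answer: 603215/472 ≈ 1278.0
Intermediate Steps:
w = 118 (w = -4 + 2*61 = -4 + 122 = 118)
M(I) = -I/6 (M(I) = I*(-⅙) = -I/6)
U(C) = -1/472 (U(C) = (-⅙*3/118)/2 = (-½*1/118)/2 = (½)*(-1/236) = -1/472)
H = 1278 (H = -5*9 + 1323 = -45 + 1323 = 1278)
U(G(8, -8)) + H = -1/472 + 1278 = 603215/472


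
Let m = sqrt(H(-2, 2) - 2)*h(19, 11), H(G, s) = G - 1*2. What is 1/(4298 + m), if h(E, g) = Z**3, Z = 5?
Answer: 2149/9283277 - 125*I*sqrt(6)/18566554 ≈ 0.00023149 - 1.6491e-5*I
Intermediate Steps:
H(G, s) = -2 + G (H(G, s) = G - 2 = -2 + G)
h(E, g) = 125 (h(E, g) = 5**3 = 125)
m = 125*I*sqrt(6) (m = sqrt((-2 - 2) - 2)*125 = sqrt(-4 - 2)*125 = sqrt(-6)*125 = (I*sqrt(6))*125 = 125*I*sqrt(6) ≈ 306.19*I)
1/(4298 + m) = 1/(4298 + 125*I*sqrt(6))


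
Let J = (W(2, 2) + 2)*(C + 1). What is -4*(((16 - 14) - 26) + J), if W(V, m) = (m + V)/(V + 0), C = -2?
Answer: 112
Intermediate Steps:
W(V, m) = (V + m)/V
J = -4 (J = ((2 + 2)/2 + 2)*(-2 + 1) = ((1/2)*4 + 2)*(-1) = (2 + 2)*(-1) = 4*(-1) = -4)
-4*(((16 - 14) - 26) + J) = -4*(((16 - 14) - 26) - 4) = -4*((2 - 26) - 4) = -4*(-24 - 4) = -4*(-28) = 112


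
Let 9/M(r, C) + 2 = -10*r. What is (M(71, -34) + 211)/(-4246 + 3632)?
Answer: -150223/437168 ≈ -0.34363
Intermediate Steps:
M(r, C) = 9/(-2 - 10*r)
(M(71, -34) + 211)/(-4246 + 3632) = (-9/(2 + 10*71) + 211)/(-4246 + 3632) = (-9/(2 + 710) + 211)/(-614) = (-9/712 + 211)*(-1/614) = (150223/712)*(-1/614) = -150223/437168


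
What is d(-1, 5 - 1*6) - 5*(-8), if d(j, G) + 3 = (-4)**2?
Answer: 53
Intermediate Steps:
d(j, G) = 13 (d(j, G) = -3 + (-4)**2 = -3 + 16 = 13)
d(-1, 5 - 1*6) - 5*(-8) = 13 - 5*(-8) = 13 + 40 = 53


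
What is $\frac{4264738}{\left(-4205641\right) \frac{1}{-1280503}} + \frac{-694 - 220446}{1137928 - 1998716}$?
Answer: $\frac{1175193159131105843}{905041326277} \approx 1.2985 \cdot 10^{6}$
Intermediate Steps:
$\frac{4264738}{\left(-4205641\right) \frac{1}{-1280503}} + \frac{-694 - 220446}{1137928 - 1998716} = \frac{4264738}{\left(-4205641\right) \left(- \frac{1}{1280503}\right)} + \frac{-694 - 220446}{-860788} = \frac{4264738}{\frac{4205641}{1280503}} - - \frac{55285}{215197} = 4264738 \cdot \frac{1280503}{4205641} + \frac{55285}{215197} = \frac{5461009803214}{4205641} + \frac{55285}{215197} = \frac{1175193159131105843}{905041326277}$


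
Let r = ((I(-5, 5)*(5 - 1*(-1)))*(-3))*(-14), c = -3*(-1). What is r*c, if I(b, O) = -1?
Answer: -756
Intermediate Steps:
c = 3
r = -252 (r = (-(5 - 1*(-1))*(-3))*(-14) = (-(5 + 1)*(-3))*(-14) = (-1*6*(-3))*(-14) = -6*(-3)*(-14) = 18*(-14) = -252)
r*c = -252*3 = -756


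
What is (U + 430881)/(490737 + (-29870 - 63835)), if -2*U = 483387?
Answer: 126125/264688 ≈ 0.47650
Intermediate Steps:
U = -483387/2 (U = -½*483387 = -483387/2 ≈ -2.4169e+5)
(U + 430881)/(490737 + (-29870 - 63835)) = (-483387/2 + 430881)/(490737 + (-29870 - 63835)) = 378375/(2*(490737 - 93705)) = (378375/2)/397032 = (378375/2)*(1/397032) = 126125/264688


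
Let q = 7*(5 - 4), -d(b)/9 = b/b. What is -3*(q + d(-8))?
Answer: 6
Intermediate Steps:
d(b) = -9 (d(b) = -9*b/b = -9*1 = -9)
q = 7 (q = 7*1 = 7)
-3*(q + d(-8)) = -3*(7 - 9) = -3*(-2) = 6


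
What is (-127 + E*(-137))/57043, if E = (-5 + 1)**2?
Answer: -2319/57043 ≈ -0.040654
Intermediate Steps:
E = 16 (E = (-4)**2 = 16)
(-127 + E*(-137))/57043 = (-127 + 16*(-137))/57043 = (-127 - 2192)*(1/57043) = -2319*1/57043 = -2319/57043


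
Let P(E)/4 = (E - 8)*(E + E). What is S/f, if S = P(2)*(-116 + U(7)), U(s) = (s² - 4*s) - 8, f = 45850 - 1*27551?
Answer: 9888/18299 ≈ 0.54036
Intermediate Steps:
f = 18299 (f = 45850 - 27551 = 18299)
P(E) = 8*E*(-8 + E) (P(E) = 4*((E - 8)*(E + E)) = 4*((-8 + E)*(2*E)) = 4*(2*E*(-8 + E)) = 8*E*(-8 + E))
U(s) = -8 + s² - 4*s
S = 9888 (S = (8*2*(-8 + 2))*(-116 + (-8 + 7² - 4*7)) = (8*2*(-6))*(-116 + (-8 + 49 - 28)) = -96*(-116 + 13) = -96*(-103) = 9888)
S/f = 9888/18299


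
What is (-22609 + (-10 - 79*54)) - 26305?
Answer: -53190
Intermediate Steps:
(-22609 + (-10 - 79*54)) - 26305 = (-22609 + (-10 - 4266)) - 26305 = (-22609 - 4276) - 26305 = -26885 - 26305 = -53190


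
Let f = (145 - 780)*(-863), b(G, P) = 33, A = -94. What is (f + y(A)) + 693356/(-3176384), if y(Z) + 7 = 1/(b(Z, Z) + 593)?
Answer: 136205971341845/248552048 ≈ 5.4800e+5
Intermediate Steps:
y(Z) = -4381/626 (y(Z) = -7 + 1/(33 + 593) = -7 + 1/626 = -4381/626)
f = 548005 (f = -635*(-863) = 548005)
(f + y(A)) + 693356/(-3176384) = (548005 - 4381/626) + 693356/(-3176384) = 343046749/626 + 693356*(-1/3176384) = 343046749/626 - 173339/794096 = 136205971341845/248552048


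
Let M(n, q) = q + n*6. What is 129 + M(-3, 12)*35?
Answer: -81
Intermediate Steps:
M(n, q) = q + 6*n
129 + M(-3, 12)*35 = 129 + (12 + 6*(-3))*35 = 129 + (12 - 18)*35 = 129 - 6*35 = 129 - 210 = -81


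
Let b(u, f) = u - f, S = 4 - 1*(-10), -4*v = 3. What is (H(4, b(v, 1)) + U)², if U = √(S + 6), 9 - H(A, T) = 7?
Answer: 24 + 8*√5 ≈ 41.889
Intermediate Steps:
v = -¾ (v = -¼*3 = -¾ ≈ -0.75000)
S = 14 (S = 4 + 10 = 14)
H(A, T) = 2 (H(A, T) = 9 - 1*7 = 9 - 7 = 2)
U = 2*√5 (U = √(14 + 6) = √20 = 2*√5 ≈ 4.4721)
(H(4, b(v, 1)) + U)² = (2 + 2*√5)²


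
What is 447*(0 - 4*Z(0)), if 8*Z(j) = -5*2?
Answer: 2235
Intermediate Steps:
Z(j) = -5/4 (Z(j) = (-5*2)/8 = (⅛)*(-10) = -5/4)
447*(0 - 4*Z(0)) = 447*(0 - 4*(-5/4)) = 447*(0 + 5) = 447*5 = 2235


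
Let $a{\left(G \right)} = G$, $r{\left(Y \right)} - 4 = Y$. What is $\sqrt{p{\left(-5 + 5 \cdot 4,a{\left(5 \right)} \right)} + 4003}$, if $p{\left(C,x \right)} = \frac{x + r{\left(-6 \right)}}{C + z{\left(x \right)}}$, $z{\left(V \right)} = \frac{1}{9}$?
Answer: $\frac{\sqrt{18510790}}{68} \approx 63.271$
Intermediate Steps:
$z{\left(V \right)} = \frac{1}{9}$
$r{\left(Y \right)} = 4 + Y$
$p{\left(C,x \right)} = \frac{-2 + x}{\frac{1}{9} + C}$ ($p{\left(C,x \right)} = \frac{x + \left(4 - 6\right)}{C + \frac{1}{9}} = \frac{x - 2}{\frac{1}{9} + C} = \frac{-2 + x}{\frac{1}{9} + C}$)
$\sqrt{p{\left(-5 + 5 \cdot 4,a{\left(5 \right)} \right)} + 4003} = \sqrt{\frac{9 \left(-2 + 5\right)}{1 + 9 \left(-5 + 5 \cdot 4\right)} + 4003} = \sqrt{9 \frac{1}{1 + 9 \left(-5 + 20\right)} 3 + 4003} = \sqrt{9 \frac{1}{1 + 9 \cdot 15} \cdot 3 + 4003} = \sqrt{9 \frac{1}{1 + 135} \cdot 3 + 4003} = \sqrt{9 \cdot \frac{1}{136} \cdot 3 + 4003} = \sqrt{\frac{27}{136} + 4003} = \sqrt{\frac{544435}{136}} = \frac{\sqrt{18510790}}{68}$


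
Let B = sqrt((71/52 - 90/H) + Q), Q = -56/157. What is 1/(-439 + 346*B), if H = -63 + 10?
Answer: 47487947/14206085002 + 519*sqrt(14077093355)/14206085002 ≈ 0.0076774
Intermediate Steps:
Q = -56/157 (Q = -56*1/157 = -56/157 ≈ -0.35669)
H = -53
B = 3*sqrt(14077093355)/216346 (B = sqrt((71/52 - 90/(-53)) - 56/157) = sqrt((71*(1/52) - 90*(-1/53)) - 56/157) = sqrt((71/52 + 90/53) - 56/157) = sqrt(8443/2756 - 56/157) = sqrt(1171215/432692) = 3*sqrt(14077093355)/216346 ≈ 1.6452)
1/(-439 + 346*B) = 1/(-439 + 346*(3*sqrt(14077093355)/216346)) = 1/(-439 + 519*sqrt(14077093355)/108173)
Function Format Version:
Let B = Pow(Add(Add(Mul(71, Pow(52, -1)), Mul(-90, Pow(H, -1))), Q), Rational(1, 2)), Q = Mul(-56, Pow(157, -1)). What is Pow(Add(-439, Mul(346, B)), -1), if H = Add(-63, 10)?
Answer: Add(Rational(47487947, 14206085002), Mul(Rational(519, 14206085002), Pow(14077093355, Rational(1, 2)))) ≈ 0.0076774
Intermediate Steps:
Q = Rational(-56, 157) (Q = Mul(-56, Rational(1, 157)) = Rational(-56, 157) ≈ -0.35669)
H = -53
B = Mul(Rational(3, 216346), Pow(14077093355, Rational(1, 2))) (B = Pow(Add(Add(Mul(71, Pow(52, -1)), Mul(-90, Pow(-53, -1))), Rational(-56, 157)), Rational(1, 2)) = Pow(Add(Add(Mul(71, Rational(1, 52)), Mul(-90, Rational(-1, 53))), Rational(-56, 157)), Rational(1, 2)) = Pow(Add(Add(Rational(71, 52), Rational(90, 53)), Rational(-56, 157)), Rational(1, 2)) = Pow(Add(Rational(8443, 2756), Rational(-56, 157)), Rational(1, 2)) = Pow(Rational(1171215, 432692), Rational(1, 2)) = Mul(Rational(3, 216346), Pow(14077093355, Rational(1, 2))) ≈ 1.6452)
Pow(Add(-439, Mul(346, B)), -1) = Pow(Add(-439, Mul(346, Mul(Rational(3, 216346), Pow(14077093355, Rational(1, 2))))), -1) = Pow(Add(-439, Mul(Rational(519, 108173), Pow(14077093355, Rational(1, 2)))), -1)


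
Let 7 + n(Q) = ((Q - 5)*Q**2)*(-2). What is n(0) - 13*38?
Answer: -501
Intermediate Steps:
n(Q) = -7 - 2*Q**2*(-5 + Q) (n(Q) = -7 + ((Q - 5)*Q**2)*(-2) = -7 + ((-5 + Q)*Q**2)*(-2) = -7 + (Q**2*(-5 + Q))*(-2) = -7 - 2*Q**2*(-5 + Q))
n(0) - 13*38 = (-7 - 2*0**3 + 10*0**2) - 13*38 = (-7 - 2*0 + 10*0) - 494 = (-7 + 0 + 0) - 494 = -7 - 494 = -501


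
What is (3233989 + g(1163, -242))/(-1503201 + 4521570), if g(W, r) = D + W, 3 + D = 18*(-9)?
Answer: 1078329/1006123 ≈ 1.0718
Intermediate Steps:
D = -165 (D = -3 + 18*(-9) = -3 - 162 = -165)
g(W, r) = -165 + W
(3233989 + g(1163, -242))/(-1503201 + 4521570) = (3233989 + (-165 + 1163))/(-1503201 + 4521570) = (3233989 + 998)/3018369 = 3234987*(1/3018369) = 1078329/1006123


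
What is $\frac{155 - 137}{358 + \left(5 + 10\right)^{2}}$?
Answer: $\frac{18}{583} \approx 0.030875$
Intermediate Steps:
$\frac{155 - 137}{358 + \left(5 + 10\right)^{2}} = \frac{18}{358 + 15^{2}} = \frac{18}{358 + 225} = \frac{18}{583}$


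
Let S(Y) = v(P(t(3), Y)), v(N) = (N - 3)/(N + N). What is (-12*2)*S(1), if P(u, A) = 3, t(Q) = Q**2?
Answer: 0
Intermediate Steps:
v(N) = (-3 + N)/(2*N) (v(N) = (-3 + N)/((2*N)) = (-3 + N)*(1/(2*N)) = (-3 + N)/(2*N))
S(Y) = 0 (S(Y) = (1/2)*(-3 + 3)/3 = (1/2)*(1/3)*0 = 0)
(-12*2)*S(1) = -12*2*0 = -24*0 = 0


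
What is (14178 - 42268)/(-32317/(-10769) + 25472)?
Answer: -60500242/54868057 ≈ -1.1026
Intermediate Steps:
(14178 - 42268)/(-32317/(-10769) + 25472) = -28090/(-32317*(-1/10769) + 25472) = -28090/(32317/10769 + 25472) = -28090/274340285/10769 = -28090*10769/274340285 = -60500242/54868057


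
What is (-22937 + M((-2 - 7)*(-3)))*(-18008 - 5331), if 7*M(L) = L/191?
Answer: 715731091538/1337 ≈ 5.3533e+8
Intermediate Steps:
M(L) = L/1337 (M(L) = (L/191)/7 = L/1337)
(-22937 + M((-2 - 7)*(-3)))*(-18008 - 5331) = (-22937 + ((-2 - 7)*(-3))/1337)*(-18008 - 5331) = (-22937 + (-9*(-3))/1337)*(-23339) = (-22937 + (1/1337)*27)*(-23339) = (-22937 + 27/1337)*(-23339) = -30666742/1337*(-23339) = 715731091538/1337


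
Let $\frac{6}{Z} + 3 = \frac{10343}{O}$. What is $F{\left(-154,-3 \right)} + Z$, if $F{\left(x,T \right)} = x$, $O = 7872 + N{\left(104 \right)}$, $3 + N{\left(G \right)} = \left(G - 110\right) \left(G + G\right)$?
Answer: $- \frac{752903}{4760} \approx -158.17$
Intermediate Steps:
$N{\left(G \right)} = -3 + 2 G \left(-110 + G\right)$ ($N{\left(G \right)} = -3 + \left(G - 110\right) \left(G + G\right) = -3 + \left(-110 + G\right) 2 G = -3 + 2 G \left(-110 + G\right)$)
$O = 6621$ ($O = 7872 - \left(22883 - 21632\right) = 7872 - 1251 = 6621$)
$Z = - \frac{19863}{4760}$ ($Z = \frac{6}{-3 + \frac{10343}{6621}} = \frac{6}{- \frac{9520}{6621}} = 6 \left(- \frac{6621}{9520}\right) = - \frac{19863}{4760} \approx -4.1729$)
$F{\left(-154,-3 \right)} + Z = -154 - \frac{19863}{4760} = - \frac{752903}{4760}$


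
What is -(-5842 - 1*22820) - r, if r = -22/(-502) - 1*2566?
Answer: 7838217/251 ≈ 31228.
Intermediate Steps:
r = -644055/251 (r = -22*(-1/502) - 2566 = 11/251 - 2566 = -644055/251 ≈ -2566.0)
-(-5842 - 1*22820) - r = -(-5842 - 1*22820) - 1*(-644055/251) = -(-5842 - 22820) + 644055/251 = -1*(-28662) + 644055/251 = 28662 + 644055/251 = 7838217/251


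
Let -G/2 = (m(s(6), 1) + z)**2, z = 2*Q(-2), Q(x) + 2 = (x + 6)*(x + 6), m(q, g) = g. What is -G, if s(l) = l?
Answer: 1682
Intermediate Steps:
Q(x) = -2 + (6 + x)**2 (Q(x) = -2 + (x + 6)*(x + 6) = -2 + (6 + x)*(6 + x) = -2 + (6 + x)**2)
z = 28 (z = 2*(-2 + (6 - 2)**2) = 2*(-2 + 4**2) = 2*(-2 + 16) = 2*14 = 28)
G = -1682 (G = -2*(1 + 28)**2 = -2*29**2 = -2*841 = -1682)
-G = -1*(-1682) = 1682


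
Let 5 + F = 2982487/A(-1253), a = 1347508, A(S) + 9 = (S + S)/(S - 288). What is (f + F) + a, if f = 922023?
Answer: 21192611471/11363 ≈ 1.8651e+6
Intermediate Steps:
A(S) = -9 + 2*S/(-288 + S) (A(S) = -9 + (S + S)/(S - 288) = -9 + (2*S)/(-288 + S) = -9 + 2*S/(-288 + S))
F = -4596069282/11363 (F = -5 + 2982487/(((2592 - 7*(-1253))/(-288 - 1253))) = -5 + 2982487/(((2592 + 8771)/(-1541))) = -5 + 2982487/((-1/1541*11363)) = -5 + 2982487/(-11363/1541) = -5 + 2982487*(-1541/11363) = -5 - 4596012467/11363 = -4596069282/11363 ≈ -4.0448e+5)
(f + F) + a = (922023 - 4596069282/11363) + 1347508 = 5880878067/11363 + 1347508 = 21192611471/11363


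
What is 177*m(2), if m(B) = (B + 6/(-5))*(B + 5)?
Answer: 4956/5 ≈ 991.20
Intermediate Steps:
m(B) = (5 + B)*(-6/5 + B) (m(B) = (B + 6*(-⅕))*(5 + B) = (B - 6/5)*(5 + B) = (-6/5 + B)*(5 + B) = (5 + B)*(-6/5 + B))
177*m(2) = 177*(-6 + 2² + (19/5)*2) = 177*(-6 + 4 + 38/5) = 177*(28/5) = 4956/5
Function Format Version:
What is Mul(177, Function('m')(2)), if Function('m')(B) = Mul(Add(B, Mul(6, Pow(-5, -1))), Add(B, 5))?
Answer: Rational(4956, 5) ≈ 991.20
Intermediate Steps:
Function('m')(B) = Mul(Add(5, B), Add(Rational(-6, 5), B)) (Function('m')(B) = Mul(Add(B, Mul(6, Rational(-1, 5))), Add(5, B)) = Mul(Add(B, Rational(-6, 5)), Add(5, B)) = Mul(Add(Rational(-6, 5), B), Add(5, B)) = Mul(Add(5, B), Add(Rational(-6, 5), B)))
Mul(177, Function('m')(2)) = Mul(177, Add(-6, Pow(2, 2), Mul(Rational(19, 5), 2))) = Mul(177, Add(-6, 4, Rational(38, 5))) = Mul(177, Rational(28, 5)) = Rational(4956, 5)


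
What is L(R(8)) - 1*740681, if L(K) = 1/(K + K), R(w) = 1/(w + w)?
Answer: -740673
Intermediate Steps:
R(w) = 1/(2*w)
L(K) = 1/(2*K)
L(R(8)) - 1*740681 = 1/(2*(((1/2)/8))) - 1*740681 = 1/(2*(((1/2)*(1/8)))) - 740681 = 1/(2*(1/16)) - 740681 = (1/2)*16 - 740681 = 8 - 740681 = -740673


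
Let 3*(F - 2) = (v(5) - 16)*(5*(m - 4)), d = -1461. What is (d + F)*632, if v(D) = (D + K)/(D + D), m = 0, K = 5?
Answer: -858888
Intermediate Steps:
v(D) = (5 + D)/(2*D) (v(D) = (D + 5)/(D + D) = (5 + D)/((2*D)) = (5 + D)*(1/(2*D)) = (5 + D)/(2*D))
F = 102 (F = 2 + (((1/2)*(5 + 5)/5 - 16)*(5*(0 - 4)))/3 = 2 + (((1/2)*(1/5)*10 - 16)*(5*(-4)))/3 = 2 + ((1 - 16)*(-20))/3 = 2 + (-15*(-20))/3 = 2 + (1/3)*300 = 2 + 100 = 102)
(d + F)*632 = (-1461 + 102)*632 = -1359*632 = -858888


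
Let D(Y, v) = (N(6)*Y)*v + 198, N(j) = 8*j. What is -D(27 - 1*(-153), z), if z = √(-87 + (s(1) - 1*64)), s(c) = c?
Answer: -198 - 43200*I*√6 ≈ -198.0 - 1.0582e+5*I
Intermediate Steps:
z = 5*I*√6 (z = √(-87 + (1 - 1*64)) = √(-87 + (1 - 64)) = √(-87 - 63) = √(-150) = 5*I*√6 ≈ 12.247*I)
D(Y, v) = 198 + 48*Y*v (D(Y, v) = ((8*6)*Y)*v + 198 = (48*Y)*v + 198 = 48*Y*v + 198 = 198 + 48*Y*v)
-D(27 - 1*(-153), z) = -(198 + 48*(27 - 1*(-153))*(5*I*√6)) = -(198 + 48*(27 + 153)*(5*I*√6)) = -(198 + 48*180*(5*I*√6)) = -(198 + 43200*I*√6) = -198 - 43200*I*√6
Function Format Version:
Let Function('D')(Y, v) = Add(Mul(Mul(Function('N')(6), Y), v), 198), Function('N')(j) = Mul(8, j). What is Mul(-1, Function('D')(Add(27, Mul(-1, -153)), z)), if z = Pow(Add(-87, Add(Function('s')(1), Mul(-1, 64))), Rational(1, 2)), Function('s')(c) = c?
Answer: Add(-198, Mul(-43200, I, Pow(6, Rational(1, 2)))) ≈ Add(-198.00, Mul(-1.0582e+5, I))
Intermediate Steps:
z = Mul(5, I, Pow(6, Rational(1, 2))) (z = Pow(Add(-87, Add(1, Mul(-1, 64))), Rational(1, 2)) = Pow(Add(-87, Add(1, -64)), Rational(1, 2)) = Pow(Add(-87, -63), Rational(1, 2)) = Pow(-150, Rational(1, 2)) = Mul(5, I, Pow(6, Rational(1, 2))) ≈ Mul(12.247, I))
Function('D')(Y, v) = Add(198, Mul(48, Y, v)) (Function('D')(Y, v) = Add(Mul(Mul(Mul(8, 6), Y), v), 198) = Add(Mul(Mul(48, Y), v), 198) = Add(Mul(48, Y, v), 198) = Add(198, Mul(48, Y, v)))
Mul(-1, Function('D')(Add(27, Mul(-1, -153)), z)) = Mul(-1, Add(198, Mul(48, Add(27, Mul(-1, -153)), Mul(5, I, Pow(6, Rational(1, 2)))))) = Mul(-1, Add(198, Mul(48, Add(27, 153), Mul(5, I, Pow(6, Rational(1, 2)))))) = Mul(-1, Add(198, Mul(48, 180, Mul(5, I, Pow(6, Rational(1, 2)))))) = Mul(-1, Add(198, Mul(43200, I, Pow(6, Rational(1, 2))))) = Add(-198, Mul(-43200, I, Pow(6, Rational(1, 2))))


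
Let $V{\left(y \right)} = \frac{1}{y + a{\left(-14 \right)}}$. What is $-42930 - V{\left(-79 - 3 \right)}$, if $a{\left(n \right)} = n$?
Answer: $- \frac{4121279}{96} \approx -42930.0$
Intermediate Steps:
$V{\left(y \right)} = \frac{1}{-14 + y}$ ($V{\left(y \right)} = \frac{1}{y - 14} = \frac{1}{-14 + y}$)
$-42930 - V{\left(-79 - 3 \right)} = -42930 - \frac{1}{-14 - 82} = -42930 - \frac{1}{-96} = -42930 - - \frac{1}{96} = -42930 + \frac{1}{96} = - \frac{4121279}{96}$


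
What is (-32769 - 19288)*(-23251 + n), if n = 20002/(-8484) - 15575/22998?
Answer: 9841401343458154/8129793 ≈ 1.2105e+9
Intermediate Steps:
n = -24672679/8129793 (n = 20002*(-1/8484) - 15575*1/22998 = -10001/4242 - 15575/22998 = -24672679/8129793 ≈ -3.0348)
(-32769 - 19288)*(-23251 + n) = (-32769 - 19288)*(-23251 - 24672679/8129793) = -52057*(-189050489722/8129793) = 9841401343458154/8129793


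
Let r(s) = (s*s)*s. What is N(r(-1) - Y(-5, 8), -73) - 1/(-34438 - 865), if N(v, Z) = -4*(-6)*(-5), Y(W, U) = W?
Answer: -4236359/35303 ≈ -120.00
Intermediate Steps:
r(s) = s³ (r(s) = s²*s = s³)
N(v, Z) = -120 (N(v, Z) = 24*(-5) = -120)
N(r(-1) - Y(-5, 8), -73) - 1/(-34438 - 865) = -120 - 1/(-34438 - 865) = -120 - 1/(-35303) = -120 - 1*(-1/35303) = -120 + 1/35303 = -4236359/35303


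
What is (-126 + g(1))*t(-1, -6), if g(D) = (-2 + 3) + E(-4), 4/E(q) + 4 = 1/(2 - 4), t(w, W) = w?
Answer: 1133/9 ≈ 125.89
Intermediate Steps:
E(q) = -8/9 (E(q) = 4/(-4 + 1/(2 - 4)) = 4/(-4 + 1/(-2)) = 4/(-4 - ½) = 4/(-9/2) = 4*(-2/9) = -8/9)
g(D) = ⅑ (g(D) = (-2 + 3) - 8/9 = 1 - 8/9 = ⅑)
(-126 + g(1))*t(-1, -6) = (-126 + ⅑)*(-1) = -1133/9*(-1) = 1133/9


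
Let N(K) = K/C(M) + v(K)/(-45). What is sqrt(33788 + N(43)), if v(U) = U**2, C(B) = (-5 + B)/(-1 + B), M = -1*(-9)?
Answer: sqrt(7612405)/15 ≈ 183.94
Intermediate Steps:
M = 9
C(B) = (-5 + B)/(-1 + B)
N(K) = 2*K - K**2/45 (N(K) = K/(((-5 + 9)/(-1 + 9))) + K**2/(-45) = K/((4/8)) + K**2*(-1/45) = K/(((1/8)*4)) - K**2/45 = K/(1/2) - K**2/45 = K*2 - K**2/45 = 2*K - K**2/45)
sqrt(33788 + N(43)) = sqrt(33788 + (1/45)*43*(90 - 1*43)) = sqrt(33788 + (1/45)*43*(90 - 43)) = sqrt(33788 + (1/45)*43*47) = sqrt(33788 + 2021/45) = sqrt(1522481/45) = sqrt(7612405)/15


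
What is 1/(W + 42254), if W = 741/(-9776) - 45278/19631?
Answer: 14762512/623740014025 ≈ 2.3668e-5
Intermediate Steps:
W = -35168023/14762512 (W = 741*(-1/9776) - 45278*1/19631 = -57/752 - 45278/19631 = -35168023/14762512 ≈ -2.3823)
1/(W + 42254) = 1/(-35168023/14762512 + 42254) = 1/(623740014025/14762512) = 14762512/623740014025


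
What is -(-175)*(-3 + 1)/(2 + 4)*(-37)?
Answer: 6475/3 ≈ 2158.3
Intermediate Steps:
-(-175)*(-3 + 1)/(2 + 4)*(-37) = -(-175)*(-2/6)*(-37) = -(-175)*(-2*⅙)*(-37) = -(-175)*(-1)/3*(-37) = -35*5/3*(-37) = -175/3*(-37) = 6475/3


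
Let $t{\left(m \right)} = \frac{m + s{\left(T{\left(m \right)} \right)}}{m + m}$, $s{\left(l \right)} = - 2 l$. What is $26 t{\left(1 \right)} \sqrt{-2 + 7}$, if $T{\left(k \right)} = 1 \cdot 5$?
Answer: $- 117 \sqrt{5} \approx -261.62$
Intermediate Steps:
$T{\left(k \right)} = 5$
$t{\left(m \right)} = \frac{-10 + m}{2 m}$ ($t{\left(m \right)} = \frac{m - 10}{m + m} = \frac{m - 10}{2 m} = \left(-10 + m\right) \frac{1}{2 m} = \frac{-10 + m}{2 m}$)
$26 t{\left(1 \right)} \sqrt{-2 + 7} = 26 \frac{-10 + 1}{2 \cdot 1} \sqrt{-2 + 7} = 26 \cdot \frac{1}{2} \cdot 1 \left(-9\right) \sqrt{5} = 26 \left(- \frac{9}{2}\right) \sqrt{5} = - 117 \sqrt{5}$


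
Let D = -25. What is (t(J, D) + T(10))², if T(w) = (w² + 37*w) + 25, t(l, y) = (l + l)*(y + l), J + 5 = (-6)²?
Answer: 751689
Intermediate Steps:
J = 31 (J = -5 + (-6)² = -5 + 36 = 31)
t(l, y) = 2*l*(l + y) (t(l, y) = (2*l)*(l + y) = 2*l*(l + y))
T(w) = 25 + w² + 37*w
(t(J, D) + T(10))² = (2*31*(31 - 25) + (25 + 10² + 37*10))² = (2*31*6 + (25 + 100 + 370))² = (372 + 495)² = 867² = 751689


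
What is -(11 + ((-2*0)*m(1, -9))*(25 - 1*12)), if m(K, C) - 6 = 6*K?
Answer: -11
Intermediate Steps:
m(K, C) = 6 + 6*K
-(11 + ((-2*0)*m(1, -9))*(25 - 1*12)) = -(11 + ((-2*0)*(6 + 6*1))*(25 - 1*12)) = -(11 + (0*(6 + 6))*(25 - 12)) = -(11 + (0*12)*13) = -(11 + 0*13) = -(11 + 0) = -1*11 = -11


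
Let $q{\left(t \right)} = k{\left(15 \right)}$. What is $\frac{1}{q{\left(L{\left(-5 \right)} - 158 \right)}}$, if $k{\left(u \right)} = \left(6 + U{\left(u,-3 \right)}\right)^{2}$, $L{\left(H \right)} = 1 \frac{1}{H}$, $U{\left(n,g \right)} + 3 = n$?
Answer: $\frac{1}{324} \approx 0.0030864$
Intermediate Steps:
$U{\left(n,g \right)} = -3 + n$
$L{\left(H \right)} = \frac{1}{H}$
$k{\left(u \right)} = \left(3 + u\right)^{2}$ ($k{\left(u \right)} = \left(6 + \left(-3 + u\right)\right)^{2} = \left(3 + u\right)^{2}$)
$q{\left(t \right)} = 324$ ($q{\left(t \right)} = \left(3 + 15\right)^{2} = 18^{2} = 324$)
$\frac{1}{q{\left(L{\left(-5 \right)} - 158 \right)}} = \frac{1}{324}$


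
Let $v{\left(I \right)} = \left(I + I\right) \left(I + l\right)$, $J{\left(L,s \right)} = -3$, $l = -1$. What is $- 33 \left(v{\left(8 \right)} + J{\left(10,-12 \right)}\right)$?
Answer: $-3597$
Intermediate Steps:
$v{\left(I \right)} = 2 I \left(-1 + I\right)$ ($v{\left(I \right)} = \left(I + I\right) \left(I - 1\right) = 2 I \left(-1 + I\right)$)
$- 33 \left(v{\left(8 \right)} + J{\left(10,-12 \right)}\right) = - 33 \left(2 \cdot 8 \left(-1 + 8\right) - 3\right) = - 33 \left(2 \cdot 8 \cdot 7 - 3\right) = - 33 \left(112 - 3\right) = \left(-33\right) 109 = -3597$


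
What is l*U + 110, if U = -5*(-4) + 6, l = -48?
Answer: -1138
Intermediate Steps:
U = 26 (U = 20 + 6 = 26)
l*U + 110 = -48*26 + 110 = -1248 + 110 = -1138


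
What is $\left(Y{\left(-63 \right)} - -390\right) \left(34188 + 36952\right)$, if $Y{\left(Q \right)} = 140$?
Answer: $37704200$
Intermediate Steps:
$\left(Y{\left(-63 \right)} - -390\right) \left(34188 + 36952\right) = \left(140 - -390\right) \left(34188 + 36952\right) = \left(140 + \left(-94 + 484\right)\right) 71140 = \left(140 + 390\right) 71140 = 530 \cdot 71140 = 37704200$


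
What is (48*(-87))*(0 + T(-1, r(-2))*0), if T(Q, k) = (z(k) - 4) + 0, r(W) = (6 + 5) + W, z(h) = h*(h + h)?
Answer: 0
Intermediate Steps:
z(h) = 2*h**2 (z(h) = h*(2*h) = 2*h**2)
r(W) = 11 + W
T(Q, k) = -4 + 2*k**2 (T(Q, k) = (2*k**2 - 4) + 0 = (-4 + 2*k**2) + 0 = -4 + 2*k**2)
(48*(-87))*(0 + T(-1, r(-2))*0) = (48*(-87))*(0 + (-4 + 2*(11 - 2)**2)*0) = -4176*(0 + (-4 + 2*9**2)*0) = -4176*(0 + (-4 + 2*81)*0) = -4176*(0 + (-4 + 162)*0) = -4176*(0 + 158*0) = -4176*(0 + 0) = -4176*0 = 0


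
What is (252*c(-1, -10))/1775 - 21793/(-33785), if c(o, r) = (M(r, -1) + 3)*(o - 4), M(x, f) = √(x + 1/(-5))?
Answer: -3560989/2398735 - 252*I*√255/1775 ≈ -1.4845 - 2.2671*I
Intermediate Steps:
M(x, f) = √(-⅕ + x) (M(x, f) = √(x - ⅕) = √(-⅕ + x))
c(o, r) = (-4 + o)*(3 + √(-5 + 25*r)/5) (c(o, r) = (√(-5 + 25*r)/5 + 3)*(o - 4) = (3 + √(-5 + 25*r)/5)*(-4 + o) = (-4 + o)*(3 + √(-5 + 25*r)/5))
(252*c(-1, -10))/1775 - 21793/(-33785) = (252*(-12 + 3*(-1) - 4*√(-5 + 25*(-10))/5 + (⅕)*(-1)*√(-5 + 25*(-10))))/1775 - 21793/(-33785) = (252*(-12 - 3 - 4*√(-5 - 250)/5 + (⅕)*(-1)*√(-5 - 250)))*(1/1775) - 21793*(-1/33785) = (252*(-12 - 3 - 4*I*√255/5 + (⅕)*(-1)*√(-255)))*(1/1775) + 21793/33785 = (252*(-12 - 3 - 4*I*√255/5 + (⅕)*(-1)*(I*√255)))*(1/1775) + 21793/33785 = (252*(-12 - 3 - 4*I*√255/5 - I*√255/5))*(1/1775) + 21793/33785 = (252*(-15 - I*√255))*(1/1775) + 21793/33785 = (-3780 - 252*I*√255)*(1/1775) + 21793/33785 = (-756/355 - 252*I*√255/1775) + 21793/33785 = -3560989/2398735 - 252*I*√255/1775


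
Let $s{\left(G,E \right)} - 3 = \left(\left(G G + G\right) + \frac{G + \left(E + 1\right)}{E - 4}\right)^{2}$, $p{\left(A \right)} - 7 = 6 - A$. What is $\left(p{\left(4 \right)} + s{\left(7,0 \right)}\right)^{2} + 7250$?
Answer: $8580434$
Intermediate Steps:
$p{\left(A \right)} = 13 - A$ ($p{\left(A \right)} = 7 - \left(-6 + A\right) = 13 - A$)
$s{\left(G,E \right)} = 3 + \left(G + G^{2} + \frac{1 + E + G}{-4 + E}\right)^{2}$ ($s{\left(G,E \right)} = 3 + \left(\left(G G + G\right) + \frac{G + \left(E + 1\right)}{E - 4}\right)^{2} = 3 + \left(\left(G^{2} + G\right) + \frac{G + \left(1 + E\right)}{-4 + E}\right)^{2} = 3 + \left(\left(G + G^{2}\right) + \frac{1 + E + G}{-4 + E}\right)^{2} = 3 + \left(G + G^{2} + \frac{1 + E + G}{-4 + E}\right)^{2}$)
$\left(p{\left(4 \right)} + s{\left(7,0 \right)}\right)^{2} + 7250 = \left(\left(13 - 4\right) + \left(3 + \frac{\left(1 + 0 - 4 \cdot 7^{2} - 21 + 0 \cdot 7 + 0 \cdot 7^{2}\right)^{2}}{\left(-4 + 0\right)^{2}}\right)\right)^{2} + 7250 = \left(\left(13 - 4\right) + \left(3 + \frac{\left(1 + 0 - 196 - 21 + 0 + 0 \cdot 49\right)^{2}}{16}\right)\right)^{2} + 7250 = \left(9 + \left(3 + \frac{\left(1 + 0 - 196 - 21 + 0 + 0\right)^{2}}{16}\right)\right)^{2} + 7250 = \left(9 + \left(3 + \frac{\left(-216\right)^{2}}{16}\right)\right)^{2} + 7250 = \left(9 + \left(3 + \frac{1}{16} \cdot 46656\right)\right)^{2} + 7250 = \left(9 + \left(3 + 2916\right)\right)^{2} + 7250 = \left(9 + 2919\right)^{2} + 7250 = 2928^{2} + 7250 = 8573184 + 7250 = 8580434$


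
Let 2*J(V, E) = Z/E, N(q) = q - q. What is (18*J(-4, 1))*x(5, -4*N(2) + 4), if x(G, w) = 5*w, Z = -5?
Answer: -900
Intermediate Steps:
N(q) = 0
J(V, E) = -5/(2*E) (J(V, E) = (-5/E)/2 = -5/(2*E))
(18*J(-4, 1))*x(5, -4*N(2) + 4) = (18*(-5/2/1))*(5*(-4*0 + 4)) = (18*(-5/2*1))*(5*(0 + 4)) = (18*(-5/2))*(5*4) = -45*20 = -900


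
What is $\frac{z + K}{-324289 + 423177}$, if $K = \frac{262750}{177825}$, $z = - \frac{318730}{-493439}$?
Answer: $\frac{1863292595}{86770056988254} \approx 2.1474 \cdot 10^{-5}$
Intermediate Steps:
$z = \frac{318730}{493439}$ ($z = \left(-318730\right) \left(- \frac{1}{493439}\right) = \frac{318730}{493439} \approx 0.64594$)
$K = \frac{10510}{7113}$ ($K = 262750 \cdot \frac{1}{177825} = \frac{10510}{7113} \approx 1.4776$)
$\frac{z + K}{-324289 + 423177} = \frac{\frac{318730}{493439} + \frac{10510}{7113}}{-324289 + 423177} = \frac{7453170380}{3509831607 \cdot 98888} = \frac{7453170380}{3509831607} \cdot \frac{1}{98888} = \frac{1863292595}{86770056988254}$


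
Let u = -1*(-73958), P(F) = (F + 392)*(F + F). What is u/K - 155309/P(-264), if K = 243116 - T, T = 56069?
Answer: 1031771515/383072256 ≈ 2.6934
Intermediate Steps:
K = 187047 (K = 243116 - 1*56069 = 243116 - 56069 = 187047)
P(F) = 2*F*(392 + F) (P(F) = (392 + F)*(2*F) = 2*F*(392 + F))
u = 73958
u/K - 155309/P(-264) = 73958/187047 - 155309*(-1/(528*(392 - 264))) = 73958*(1/187047) - 155309/(2*(-264)*128) = 73958/187047 - 155309/(-67584) = 73958/187047 - 155309*(-1/67584) = 73958/187047 + 14119/6144 = 1031771515/383072256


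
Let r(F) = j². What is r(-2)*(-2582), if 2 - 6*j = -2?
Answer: -10328/9 ≈ -1147.6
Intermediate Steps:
j = ⅔ (j = ⅓ - ⅙*(-2) = ⅓ + ⅓ = ⅔ ≈ 0.66667)
r(F) = 4/9 (r(F) = (⅔)² = 4/9)
r(-2)*(-2582) = (4/9)*(-2582) = -10328/9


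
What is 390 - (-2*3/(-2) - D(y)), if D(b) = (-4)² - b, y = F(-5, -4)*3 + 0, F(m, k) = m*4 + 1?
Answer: 460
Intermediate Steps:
F(m, k) = 1 + 4*m (F(m, k) = 4*m + 1 = 1 + 4*m)
y = -57 (y = (1 + 4*(-5))*3 + 0 = (1 - 20)*3 + 0 = -19*3 + 0 = -57 + 0 = -57)
D(b) = 16 - b
390 - (-2*3/(-2) - D(y)) = 390 - (-2*3/(-2) - (16 - 1*(-57))) = 390 - (-6*(-½) - (16 + 57)) = 390 - (3 - 1*73) = 390 - (3 - 73) = 390 - 1*(-70) = 390 + 70 = 460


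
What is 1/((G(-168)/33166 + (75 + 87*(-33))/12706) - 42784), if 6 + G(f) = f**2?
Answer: -105351799/4507304916973 ≈ -2.3374e-5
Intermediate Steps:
G(f) = -6 + f**2
1/((G(-168)/33166 + (75 + 87*(-33))/12706) - 42784) = 1/(((-6 + (-168)**2)/33166 + (75 + 87*(-33))/12706) - 42784) = 1/(((-6 + 28224)*(1/33166) + (75 - 2871)*(1/12706)) - 42784) = 1/((28218*(1/33166) - 2796*1/12706) - 42784) = 1/((14109/16583 - 1398/6353) - 42784) = 1/(66451443/105351799 - 42784) = 1/(-4507304916973/105351799) = -105351799/4507304916973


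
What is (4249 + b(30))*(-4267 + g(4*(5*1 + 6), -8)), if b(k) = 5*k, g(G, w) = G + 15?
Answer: -18510992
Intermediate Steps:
g(G, w) = 15 + G
(4249 + b(30))*(-4267 + g(4*(5*1 + 6), -8)) = (4249 + 5*30)*(-4267 + (15 + 4*(5*1 + 6))) = (4249 + 150)*(-4267 + (15 + 4*(5 + 6))) = 4399*(-4267 + (15 + 4*11)) = 4399*(-4267 + (15 + 44)) = 4399*(-4267 + 59) = 4399*(-4208) = -18510992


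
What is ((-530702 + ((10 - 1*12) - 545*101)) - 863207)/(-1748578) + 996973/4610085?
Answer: 4211547687827/4030546604565 ≈ 1.0449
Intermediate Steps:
((-530702 + ((10 - 1*12) - 545*101)) - 863207)/(-1748578) + 996973/4610085 = ((-530702 + ((10 - 12) - 55045)) - 863207)*(-1/1748578) + 996973*(1/4610085) = ((-530702 + (-2 - 55045)) - 863207)*(-1/1748578) + 996973/4610085 = ((-530702 - 55047) - 863207)*(-1/1748578) + 996973/4610085 = (-585749 - 863207)*(-1/1748578) + 996973/4610085 = -1448956*(-1/1748578) + 996973/4610085 = 724478/874289 + 996973/4610085 = 4211547687827/4030546604565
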